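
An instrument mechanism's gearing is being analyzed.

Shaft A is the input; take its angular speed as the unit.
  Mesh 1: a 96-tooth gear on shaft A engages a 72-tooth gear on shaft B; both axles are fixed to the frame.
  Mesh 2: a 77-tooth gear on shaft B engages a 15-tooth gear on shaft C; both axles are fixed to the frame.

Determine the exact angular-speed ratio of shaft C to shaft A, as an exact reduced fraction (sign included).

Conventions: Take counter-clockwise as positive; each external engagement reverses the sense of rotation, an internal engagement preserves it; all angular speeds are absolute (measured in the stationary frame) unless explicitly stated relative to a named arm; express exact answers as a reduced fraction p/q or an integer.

308/45

class = fixed-axis compound train [2 meshes; 2 ratios multiply, 2 sense flips]
mesh 1 [96T→72T]: running ratio 4/3, sense −
mesh 2 [77T→15T]: running ratio 308/45, sense +
ω_out/ω_in = 308/45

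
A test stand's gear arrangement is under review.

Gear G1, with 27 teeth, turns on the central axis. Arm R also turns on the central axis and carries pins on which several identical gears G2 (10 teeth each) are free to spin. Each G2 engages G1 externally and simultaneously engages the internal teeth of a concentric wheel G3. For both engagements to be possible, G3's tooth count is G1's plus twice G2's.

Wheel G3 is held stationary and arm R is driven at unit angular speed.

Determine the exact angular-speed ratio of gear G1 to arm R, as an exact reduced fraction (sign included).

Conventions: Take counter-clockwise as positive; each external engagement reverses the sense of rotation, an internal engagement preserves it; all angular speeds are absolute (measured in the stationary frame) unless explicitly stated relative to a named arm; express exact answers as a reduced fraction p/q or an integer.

planetary set (27T centre, 10T on arm, 47T internal) — Willis relation
ring teeth: 27 + 2·10 = 47
27(ω_sun−ω_arm) = −47(ω_ring−ω_arm),  ω_ring = 0, ω_arm = 1
ω_sun = 1 − (47/27)(0−1) = 74/27
ω_out/ω_in = 74/27

74/27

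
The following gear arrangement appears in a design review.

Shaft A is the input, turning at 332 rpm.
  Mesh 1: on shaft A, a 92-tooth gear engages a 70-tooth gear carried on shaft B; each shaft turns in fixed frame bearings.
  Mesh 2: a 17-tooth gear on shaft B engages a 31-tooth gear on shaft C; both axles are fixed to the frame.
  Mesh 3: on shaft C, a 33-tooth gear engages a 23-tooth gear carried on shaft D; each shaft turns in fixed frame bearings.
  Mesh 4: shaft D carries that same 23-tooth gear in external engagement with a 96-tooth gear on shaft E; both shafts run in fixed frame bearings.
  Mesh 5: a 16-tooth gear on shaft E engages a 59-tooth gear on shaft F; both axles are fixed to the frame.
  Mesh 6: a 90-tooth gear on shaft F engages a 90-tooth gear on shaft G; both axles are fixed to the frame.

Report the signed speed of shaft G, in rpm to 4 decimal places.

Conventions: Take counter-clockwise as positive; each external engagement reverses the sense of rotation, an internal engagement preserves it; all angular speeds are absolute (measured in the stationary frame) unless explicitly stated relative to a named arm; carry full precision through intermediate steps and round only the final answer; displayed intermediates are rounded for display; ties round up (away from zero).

+22.3062 rpm

6-mesh fixed-axis compound train (all bearings frame-fixed)
mesh 1 [92T→70T]: ω = 332.0000×92/70 = 436.3429 rpm, sense flips to −
mesh 2 [17T→31T]: ω = 436.3429×17/31 = 239.2848 rpm, sense flips to +
mesh 3 [33T→23T]: ω = 239.2848×33/23 = 343.3217 rpm, sense flips to −
mesh 4 [23T→96T]: ω = 343.3217×23/96 = 82.2541 rpm, sense flips to +
mesh 5 [16T→59T]: ω = 82.2541×16/59 = 22.3062 rpm, sense flips to −
mesh 6 [90T→90T]: ω = 22.3062×90/90 = 22.3062 rpm, sense flips to +
signed output speed = +22.3062 rpm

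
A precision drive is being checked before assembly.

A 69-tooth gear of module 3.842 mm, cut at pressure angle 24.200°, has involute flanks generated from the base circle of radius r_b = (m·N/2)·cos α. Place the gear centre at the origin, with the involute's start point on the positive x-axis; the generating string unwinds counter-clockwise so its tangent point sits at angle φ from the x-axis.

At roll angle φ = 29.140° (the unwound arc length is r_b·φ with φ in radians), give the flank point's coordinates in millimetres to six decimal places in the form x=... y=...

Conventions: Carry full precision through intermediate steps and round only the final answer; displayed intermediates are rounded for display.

x=135.540158 y=5.165740

topology: single-mesh involute geometry — m = 3.842, N = 69
pitch radius r_p = m·N/2 = 3.842·69/2 = 132.549000
base radius r_b = r_p·cos α = 132.549000·cos 24.200° = 120.900609
roll angle φ = 29.140° = 0.50858894 rad
x = r_b·(cos φ + φ·sin φ) = 135.540158
y = r_b·(sin φ − φ·cos φ) = 5.165740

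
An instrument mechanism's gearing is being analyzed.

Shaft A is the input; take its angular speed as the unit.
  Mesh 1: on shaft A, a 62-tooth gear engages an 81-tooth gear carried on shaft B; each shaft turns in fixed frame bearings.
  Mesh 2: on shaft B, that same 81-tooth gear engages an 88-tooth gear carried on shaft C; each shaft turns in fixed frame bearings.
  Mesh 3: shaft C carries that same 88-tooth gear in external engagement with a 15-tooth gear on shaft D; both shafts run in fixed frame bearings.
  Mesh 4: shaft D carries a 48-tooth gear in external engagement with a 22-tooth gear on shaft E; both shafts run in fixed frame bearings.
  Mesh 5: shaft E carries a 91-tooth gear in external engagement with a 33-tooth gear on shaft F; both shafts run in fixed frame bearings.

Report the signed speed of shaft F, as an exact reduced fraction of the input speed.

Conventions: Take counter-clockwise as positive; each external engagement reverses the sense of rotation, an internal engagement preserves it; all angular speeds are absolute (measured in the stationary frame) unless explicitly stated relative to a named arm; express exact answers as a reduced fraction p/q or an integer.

-45136/1815

5-mesh fixed-axis compound train (all bearings frame-fixed)
mesh 1 [62T→81T]: |ω|/ω_in = 1×62/81 = 62/81, sense flips to −
mesh 2 [81T→88T]: |ω|/ω_in = (62/81)×81/88 = 31/44, sense flips to +
mesh 3 [88T→15T]: |ω|/ω_in = (31/44)×88/15 = 62/15, sense flips to −
mesh 4 [48T→22T]: |ω|/ω_in = (62/15)×48/22 = 496/55, sense flips to +
mesh 5 [91T→33T]: |ω|/ω_in = (496/55)×91/33 = 45136/1815, sense flips to −
signed output speed (× input speed) = -45136/1815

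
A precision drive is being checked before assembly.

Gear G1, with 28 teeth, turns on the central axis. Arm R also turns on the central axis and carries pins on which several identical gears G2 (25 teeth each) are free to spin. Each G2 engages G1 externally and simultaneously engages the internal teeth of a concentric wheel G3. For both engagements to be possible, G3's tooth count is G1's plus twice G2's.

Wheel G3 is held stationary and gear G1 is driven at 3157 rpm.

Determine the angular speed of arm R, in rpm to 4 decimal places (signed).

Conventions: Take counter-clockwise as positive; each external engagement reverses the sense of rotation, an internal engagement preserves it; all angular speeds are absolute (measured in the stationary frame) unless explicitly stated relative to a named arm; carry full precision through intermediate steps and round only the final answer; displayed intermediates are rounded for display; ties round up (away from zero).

planetary set (28T centre, 25T on arm, 78T internal) — Willis relation
normalise by the input: solve with ω_sun = 1, then scale by 3157 rpm
ring teeth: 28 + 2·25 = 78
28(ω_sun−ω_arm) = −78(ω_ring−ω_arm),  ω_ring = 0, ω_sun = 1
28(1−ω_arm) = −78(0−ω_arm)  ⇒  106·ω_arm = 28  ⇒  ω_arm = 14/53
scale: ω_arm = 14/53 × 3157 rpm = +833.9245 rpm

+833.9245 rpm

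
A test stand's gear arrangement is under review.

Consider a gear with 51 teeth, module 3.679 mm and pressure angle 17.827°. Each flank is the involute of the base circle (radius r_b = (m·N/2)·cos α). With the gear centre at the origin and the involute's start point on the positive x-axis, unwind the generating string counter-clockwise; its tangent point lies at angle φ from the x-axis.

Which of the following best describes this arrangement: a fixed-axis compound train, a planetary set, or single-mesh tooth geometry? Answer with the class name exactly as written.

single-mesh tooth geometry

single-mesh involute tooth geometry (51T wheel at module 3.679)
classification: single-mesh tooth geometry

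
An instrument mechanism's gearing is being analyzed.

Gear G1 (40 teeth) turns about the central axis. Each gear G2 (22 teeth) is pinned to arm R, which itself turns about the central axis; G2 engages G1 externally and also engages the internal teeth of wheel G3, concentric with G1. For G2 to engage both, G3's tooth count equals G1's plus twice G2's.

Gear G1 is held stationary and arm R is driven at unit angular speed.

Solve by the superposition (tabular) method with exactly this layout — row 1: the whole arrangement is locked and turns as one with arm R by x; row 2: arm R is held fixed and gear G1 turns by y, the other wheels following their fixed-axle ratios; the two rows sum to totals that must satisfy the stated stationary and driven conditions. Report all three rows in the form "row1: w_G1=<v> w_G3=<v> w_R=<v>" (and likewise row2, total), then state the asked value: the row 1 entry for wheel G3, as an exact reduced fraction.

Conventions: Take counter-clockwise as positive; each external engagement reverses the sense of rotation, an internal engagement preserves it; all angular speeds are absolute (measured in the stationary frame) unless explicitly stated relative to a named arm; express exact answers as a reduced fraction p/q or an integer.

row1: w_G1=1 w_G3=1 w_R=1
row2: w_G1=-1 w_G3=10/21 w_R=0
total: w_G1=0 w_G3=31/21 w_R=1
asked value: 1

class = planetary set [G3 = 40+2·22 = 84; Willis about the carrier]
row 1: whole set turns with the arm by x
superposition row 2 [arm held]: sun y, ring −(40/84)·y, arm 0
boundary: total ω_sun = x + y = 0 and total ω_arm = x = 1  ⇒  y = -1, x = 1
row 2 ring = −(40/84)·(-1) = 10/21
totals (row 1 + row 2): sun 1 + (-1) = 0, ring 1 + 10/21 = 31/21, arm 1 + 0 = 1
asked cell (row1, ring) = 1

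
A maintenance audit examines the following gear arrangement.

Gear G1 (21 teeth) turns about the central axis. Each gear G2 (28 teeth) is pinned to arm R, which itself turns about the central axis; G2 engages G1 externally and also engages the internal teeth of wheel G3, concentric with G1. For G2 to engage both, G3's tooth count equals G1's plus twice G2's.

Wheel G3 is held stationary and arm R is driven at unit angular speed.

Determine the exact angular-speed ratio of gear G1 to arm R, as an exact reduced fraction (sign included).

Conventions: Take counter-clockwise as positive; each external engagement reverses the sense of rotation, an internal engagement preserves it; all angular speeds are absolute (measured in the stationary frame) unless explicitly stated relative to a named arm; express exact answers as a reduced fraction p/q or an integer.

14/3

recognized (axles ride arm R): planetary set, 21/28/77 teeth
ring teeth: 21 + 2·28 = 77
21(ω_sun−ω_arm) = −77(ω_ring−ω_arm),  ω_ring = 0, ω_arm = 1
ω_sun = 1 − (77/21)(0−1) = 14/3
ω_out/ω_in = 14/3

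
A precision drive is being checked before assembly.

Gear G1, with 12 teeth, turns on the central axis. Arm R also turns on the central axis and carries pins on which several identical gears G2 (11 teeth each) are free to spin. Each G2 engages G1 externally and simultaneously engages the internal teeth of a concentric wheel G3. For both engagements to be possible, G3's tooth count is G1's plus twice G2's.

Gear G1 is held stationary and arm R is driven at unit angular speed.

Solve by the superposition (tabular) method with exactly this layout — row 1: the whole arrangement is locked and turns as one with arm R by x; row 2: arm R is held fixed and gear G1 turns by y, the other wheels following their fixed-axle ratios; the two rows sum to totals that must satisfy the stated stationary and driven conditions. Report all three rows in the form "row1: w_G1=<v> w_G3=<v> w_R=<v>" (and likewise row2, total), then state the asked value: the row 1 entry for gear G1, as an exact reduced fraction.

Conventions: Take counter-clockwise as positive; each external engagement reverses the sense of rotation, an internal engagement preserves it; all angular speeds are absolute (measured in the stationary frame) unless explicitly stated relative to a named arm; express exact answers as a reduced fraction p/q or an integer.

topology: planetary set — G1 12T / G2 11T / G3 34T, arm = carrier (Willis)
row 1 — lock + rotate with arm: ω_sun = ω_ring = ω_arm = x
row 2 (arm held, sun turns y): ω_ring = −(12/34)·y, ω_arm = 0
boundary: total ω_sun = x + y = 0 and total ω_arm = x = 1  ⇒  y = -1, x = 1
row 2 ring = −(12/34)·(-1) = 6/17
totals (row 1 + row 2): sun 1 + (-1) = 0, ring 1 + 6/17 = 23/17, arm 1 + 0 = 1
asked cell (row1, sun) = 1

row1: w_G1=1 w_G3=1 w_R=1
row2: w_G1=-1 w_G3=6/17 w_R=0
total: w_G1=0 w_G3=23/17 w_R=1
asked value: 1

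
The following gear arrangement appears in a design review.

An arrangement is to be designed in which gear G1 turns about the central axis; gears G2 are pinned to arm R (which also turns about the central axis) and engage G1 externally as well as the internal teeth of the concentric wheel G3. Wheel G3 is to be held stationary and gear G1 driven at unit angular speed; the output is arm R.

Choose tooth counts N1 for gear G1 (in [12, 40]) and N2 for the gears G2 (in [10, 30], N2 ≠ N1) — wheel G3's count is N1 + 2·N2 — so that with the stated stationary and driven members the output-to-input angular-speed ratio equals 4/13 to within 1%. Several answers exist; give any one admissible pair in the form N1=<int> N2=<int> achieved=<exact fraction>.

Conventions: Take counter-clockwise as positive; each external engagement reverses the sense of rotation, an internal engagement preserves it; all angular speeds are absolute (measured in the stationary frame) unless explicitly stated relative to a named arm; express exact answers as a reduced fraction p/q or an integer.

N1=16 N2=10 achieved=4/13

planetary set to be sized for 4/13 (Willis relation)
Willis with ω_ring = 0: ω_arm/ω_sun = N1/(N1+N3); set equal to 4/13  ⇒  N3/N1 = 1/(4/13) − 1 = 9/4
N3 = N1 + 2·N2  ⇒  N2/N1 = (N3/N1 − 1)/2 = (9/4 − 1)/2 = 5/8
smallest multiple with N1 ≥ 12 and N2 ≥ 10: k = 2  ⇒  N1 = 2·8 = 16, N2 = 2·5 = 10 (N1 ≤ 40, N2 ≤ 30, N2 ≠ N1 ✓), N3 = 16 + 2·10 = 36
check: N1/(N1+N3) with N1 = 16, N3 = 36 gives 4/13; |achieved − target| = 0 ≤ 1/325 ✓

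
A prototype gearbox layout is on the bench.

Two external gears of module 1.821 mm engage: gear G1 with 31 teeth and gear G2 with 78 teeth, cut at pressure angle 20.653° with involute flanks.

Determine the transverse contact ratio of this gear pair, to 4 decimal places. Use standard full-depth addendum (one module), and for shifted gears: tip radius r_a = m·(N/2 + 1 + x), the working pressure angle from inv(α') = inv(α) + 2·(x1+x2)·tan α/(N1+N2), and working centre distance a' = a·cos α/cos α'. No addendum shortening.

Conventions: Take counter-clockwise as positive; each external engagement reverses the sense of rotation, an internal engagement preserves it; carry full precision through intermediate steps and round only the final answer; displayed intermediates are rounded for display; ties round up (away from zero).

single-mesh involute tooth geometry (31T engaging 78T at module 1.821)
base radii: r_b1 = 26.411551, r_b2 = 66.454870
tip radii: r_a1 = 30.046500, r_a2 = 72.840000
no profile shift: α' = α, a' = a
action lengths: √(r_a1²−r_b1²) = 14.325577, √(r_a2²−r_b2²) = 29.823076
base pitch p_b = π·m·cos α = 5.353183
CR = (14.325577 + 29.823076 − 99.244500·sin 20.65300°)/5.353183 = 1.708215
contact ratio ≈ 1.7082

1.7082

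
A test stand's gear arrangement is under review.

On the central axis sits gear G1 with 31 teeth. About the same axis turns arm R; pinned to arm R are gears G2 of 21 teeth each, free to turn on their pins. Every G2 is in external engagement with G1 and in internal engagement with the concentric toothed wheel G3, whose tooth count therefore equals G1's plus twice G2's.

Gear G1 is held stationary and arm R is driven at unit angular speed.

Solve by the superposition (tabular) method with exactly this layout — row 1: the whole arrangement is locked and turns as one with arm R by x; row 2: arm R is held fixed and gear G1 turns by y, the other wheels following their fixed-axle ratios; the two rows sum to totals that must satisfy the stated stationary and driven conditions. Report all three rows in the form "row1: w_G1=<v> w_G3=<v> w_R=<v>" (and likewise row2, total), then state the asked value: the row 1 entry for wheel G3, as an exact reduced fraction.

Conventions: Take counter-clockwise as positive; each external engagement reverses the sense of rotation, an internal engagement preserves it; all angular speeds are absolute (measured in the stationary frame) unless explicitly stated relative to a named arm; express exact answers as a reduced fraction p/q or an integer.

recognized (axles ride arm R): planetary set, 31/21/73 teeth
row 1: whole set turns with the arm by x
row 2 — arm fixed, fixed-axis ratios: sun y, ring −(31/73)·y, arm 0
boundary: total ω_sun = x + y = 0 and total ω_arm = x = 1  ⇒  y = -1, x = 1
row 2 ring = −(31/73)·(-1) = 31/73
totals (row 1 + row 2): sun 1 + (-1) = 0, ring 1 + 31/73 = 104/73, arm 1 + 0 = 1
asked cell (row1, ring) = 1

row1: w_G1=1 w_G3=1 w_R=1
row2: w_G1=-1 w_G3=31/73 w_R=0
total: w_G1=0 w_G3=104/73 w_R=1
asked value: 1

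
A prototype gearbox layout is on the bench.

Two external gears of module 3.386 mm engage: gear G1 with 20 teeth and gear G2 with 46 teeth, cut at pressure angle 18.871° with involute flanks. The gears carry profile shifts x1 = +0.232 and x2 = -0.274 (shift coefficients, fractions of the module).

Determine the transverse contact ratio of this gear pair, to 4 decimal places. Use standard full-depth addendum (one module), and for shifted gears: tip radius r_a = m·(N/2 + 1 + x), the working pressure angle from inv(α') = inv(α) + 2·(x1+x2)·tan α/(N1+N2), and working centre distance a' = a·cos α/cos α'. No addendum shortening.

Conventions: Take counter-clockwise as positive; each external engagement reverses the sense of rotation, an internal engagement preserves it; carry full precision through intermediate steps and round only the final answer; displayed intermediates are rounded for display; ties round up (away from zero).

recognized (one external pair, fixed centres): single-mesh tooth geometry, m = 3.386, N1 = 20, N2 = 46
base radii: r_b1 = 32.039997, r_b2 = 73.691994
tip radii: r_a1 = 38.031552, r_a2 = 80.336236
inv(α') = inv(18.871°) + 2·(+0.232-0.274)·tan α/(20+46) = 0.01201503  ⇒  α' = 18.65501°
a' = a·cos α / cos α' = 111.7380·cos 18.871°/cos 18.65501° = 111.595001
action lengths: √(r_a1²−r_b1²) = 20.489937, √(r_a2²−r_b2²) = 31.990636
base pitch p_b = π·m·cos α = 10.065662
CR = (20.489937 + 31.990636 − 111.595001·sin 18.65501°)/10.065662 = 1.667528
contact ratio ≈ 1.6675

1.6675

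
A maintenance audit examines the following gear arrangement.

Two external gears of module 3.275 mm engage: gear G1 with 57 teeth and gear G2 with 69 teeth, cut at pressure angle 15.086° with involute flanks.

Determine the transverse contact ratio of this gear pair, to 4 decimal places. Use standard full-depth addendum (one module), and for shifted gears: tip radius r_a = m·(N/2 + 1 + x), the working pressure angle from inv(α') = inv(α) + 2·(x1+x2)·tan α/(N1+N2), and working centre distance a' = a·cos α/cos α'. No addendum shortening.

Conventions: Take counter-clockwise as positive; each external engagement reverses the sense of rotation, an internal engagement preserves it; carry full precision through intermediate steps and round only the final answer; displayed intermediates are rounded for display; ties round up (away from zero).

2.1453

class = single-mesh tooth geometry [involute pair 57T × 69T, m = 3.275]
base radii: r_b1 = 90.120740, r_b2 = 109.093528
tip radii: r_a1 = 96.612500, r_a2 = 116.262500
no profile shift: α' = α, a' = a
action lengths: √(r_a1²−r_b1²) = 34.817055, √(r_a2²−r_b2²) = 40.194168
base pitch p_b = π·m·cos α = 9.934128
CR = (34.817055 + 40.194168 − 206.325000·sin 15.08600°)/9.934128 = 2.145262
contact ratio ≈ 2.1453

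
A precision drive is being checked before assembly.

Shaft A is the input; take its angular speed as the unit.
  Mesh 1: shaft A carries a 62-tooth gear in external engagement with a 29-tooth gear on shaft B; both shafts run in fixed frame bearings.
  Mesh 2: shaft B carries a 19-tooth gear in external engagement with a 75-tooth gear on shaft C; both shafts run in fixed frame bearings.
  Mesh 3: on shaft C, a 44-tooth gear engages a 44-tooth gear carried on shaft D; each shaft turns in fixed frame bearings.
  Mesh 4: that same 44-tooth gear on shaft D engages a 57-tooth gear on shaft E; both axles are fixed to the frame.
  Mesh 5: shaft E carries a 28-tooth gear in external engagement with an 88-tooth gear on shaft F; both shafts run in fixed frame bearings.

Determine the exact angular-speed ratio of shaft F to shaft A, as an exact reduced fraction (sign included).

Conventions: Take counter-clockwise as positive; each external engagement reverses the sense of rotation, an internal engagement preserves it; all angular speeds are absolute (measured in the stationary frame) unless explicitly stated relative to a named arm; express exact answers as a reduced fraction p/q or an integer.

class = fixed-axis compound train [5 meshes; 5 ratios multiply, 5 sense flips]
mesh 1 [62T→29T]: running ratio 62/29, sense −
mesh 2 [19T→75T]: running ratio 1178/2175, sense +
mesh 3 [44T→44T]: running ratio 1178/2175, sense −
mesh 4 [44T→57T]: running ratio 2728/6525, sense +
mesh 5 [28T→88T]: running ratio 868/6525, sense −
ω_out/ω_in = -868/6525

-868/6525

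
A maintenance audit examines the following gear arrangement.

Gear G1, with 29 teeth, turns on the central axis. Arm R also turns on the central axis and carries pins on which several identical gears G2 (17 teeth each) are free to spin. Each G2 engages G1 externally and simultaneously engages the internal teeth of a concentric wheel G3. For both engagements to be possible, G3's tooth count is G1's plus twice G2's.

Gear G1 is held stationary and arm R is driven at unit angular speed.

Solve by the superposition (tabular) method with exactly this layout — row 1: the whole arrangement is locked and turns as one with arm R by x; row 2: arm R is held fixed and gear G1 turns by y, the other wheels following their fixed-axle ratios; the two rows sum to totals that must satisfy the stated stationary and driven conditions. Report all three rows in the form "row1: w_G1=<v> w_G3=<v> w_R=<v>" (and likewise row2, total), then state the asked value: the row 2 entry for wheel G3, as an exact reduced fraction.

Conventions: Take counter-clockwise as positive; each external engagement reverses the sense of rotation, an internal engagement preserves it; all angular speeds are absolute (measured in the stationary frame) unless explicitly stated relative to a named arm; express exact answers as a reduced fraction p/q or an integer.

recognized (axles ride arm R): planetary set, 29/17/63 teeth
row 1 — lock + rotate with arm: ω_sun = ω_ring = ω_arm = x
row 2 (arm held, sun turns y): ω_ring = −(29/63)·y, ω_arm = 0
boundary: total ω_sun = x + y = 0 and total ω_arm = x = 1  ⇒  y = -1, x = 1
row 2 ring = −(29/63)·(-1) = 29/63
totals (row 1 + row 2): sun 1 + (-1) = 0, ring 1 + 29/63 = 92/63, arm 1 + 0 = 1
asked cell (row2, ring) = 29/63

row1: w_G1=1 w_G3=1 w_R=1
row2: w_G1=-1 w_G3=29/63 w_R=0
total: w_G1=0 w_G3=92/63 w_R=1
asked value: 29/63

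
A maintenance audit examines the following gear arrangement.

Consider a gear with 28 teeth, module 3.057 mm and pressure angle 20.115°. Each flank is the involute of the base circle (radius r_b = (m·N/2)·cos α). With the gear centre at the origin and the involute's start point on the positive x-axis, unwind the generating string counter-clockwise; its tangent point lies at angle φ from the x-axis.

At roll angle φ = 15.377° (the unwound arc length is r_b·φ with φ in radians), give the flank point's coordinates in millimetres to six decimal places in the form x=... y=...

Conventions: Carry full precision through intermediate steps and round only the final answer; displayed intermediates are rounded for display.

class = single-mesh tooth geometry [base-circle involute, m = 3.057, 28T]
pitch radius r_p = m·N/2 = 3.057·28/2 = 42.798000
base radius r_b = r_p·cos α = 42.798000·cos 20.115° = 40.187504
roll angle φ = 15.377° = 0.26837928 rad
x = r_b·(cos φ + φ·sin φ) = 41.608848
y = r_b·(sin φ − φ·cos φ) = 0.257090

x=41.608848 y=0.257090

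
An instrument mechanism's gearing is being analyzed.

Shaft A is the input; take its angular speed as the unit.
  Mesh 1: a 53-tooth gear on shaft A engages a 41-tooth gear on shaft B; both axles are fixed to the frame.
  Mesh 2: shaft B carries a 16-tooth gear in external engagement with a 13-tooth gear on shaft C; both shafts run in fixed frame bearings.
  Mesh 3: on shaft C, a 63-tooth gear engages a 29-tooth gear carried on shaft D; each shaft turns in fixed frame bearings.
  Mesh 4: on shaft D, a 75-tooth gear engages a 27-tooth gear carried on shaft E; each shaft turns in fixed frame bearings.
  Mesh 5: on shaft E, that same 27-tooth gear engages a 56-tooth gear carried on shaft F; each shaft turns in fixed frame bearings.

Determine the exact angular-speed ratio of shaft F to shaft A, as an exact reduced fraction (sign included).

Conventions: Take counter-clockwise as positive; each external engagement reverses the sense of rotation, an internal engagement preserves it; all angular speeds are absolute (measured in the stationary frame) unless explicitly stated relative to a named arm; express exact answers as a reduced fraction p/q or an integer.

class = fixed-axis compound train [5 meshes; 5 ratios multiply, 5 sense flips]
mesh 1 [53T→41T]: running ratio 53/41, sense −
mesh 2 [16T→13T]: running ratio 848/533, sense +
mesh 3 [63T→29T]: running ratio 53424/15457, sense −
mesh 4 [75T→27T]: running ratio 148400/15457, sense +
mesh 5 [27T→56T]: running ratio 71550/15457, sense −
ω_out/ω_in = -71550/15457

-71550/15457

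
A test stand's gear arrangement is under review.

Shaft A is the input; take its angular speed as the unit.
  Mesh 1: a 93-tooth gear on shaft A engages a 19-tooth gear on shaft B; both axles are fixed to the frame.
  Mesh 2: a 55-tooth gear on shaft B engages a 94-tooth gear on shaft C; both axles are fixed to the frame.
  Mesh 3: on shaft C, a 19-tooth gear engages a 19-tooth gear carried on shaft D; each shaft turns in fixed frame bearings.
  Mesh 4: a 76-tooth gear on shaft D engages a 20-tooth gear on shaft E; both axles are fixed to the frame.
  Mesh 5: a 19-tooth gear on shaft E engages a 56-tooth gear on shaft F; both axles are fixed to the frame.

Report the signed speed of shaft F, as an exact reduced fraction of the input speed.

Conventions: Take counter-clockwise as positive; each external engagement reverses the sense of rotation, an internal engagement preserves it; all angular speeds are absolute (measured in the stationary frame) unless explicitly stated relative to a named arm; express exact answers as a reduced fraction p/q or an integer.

-19437/5264

5-mesh fixed-axis compound train (all bearings frame-fixed)
mesh 1 [93T→19T]: |ω|/ω_in = 1×93/19 = 93/19, sense flips to −
mesh 2 [55T→94T]: |ω|/ω_in = (93/19)×55/94 = 5115/1786, sense flips to +
mesh 3 [19T→19T]: |ω|/ω_in = (5115/1786)×19/19 = 5115/1786, sense flips to −
mesh 4 [76T→20T]: |ω|/ω_in = (5115/1786)×76/20 = 1023/94, sense flips to +
mesh 5 [19T→56T]: |ω|/ω_in = (1023/94)×19/56 = 19437/5264, sense flips to −
signed output speed (× input speed) = -19437/5264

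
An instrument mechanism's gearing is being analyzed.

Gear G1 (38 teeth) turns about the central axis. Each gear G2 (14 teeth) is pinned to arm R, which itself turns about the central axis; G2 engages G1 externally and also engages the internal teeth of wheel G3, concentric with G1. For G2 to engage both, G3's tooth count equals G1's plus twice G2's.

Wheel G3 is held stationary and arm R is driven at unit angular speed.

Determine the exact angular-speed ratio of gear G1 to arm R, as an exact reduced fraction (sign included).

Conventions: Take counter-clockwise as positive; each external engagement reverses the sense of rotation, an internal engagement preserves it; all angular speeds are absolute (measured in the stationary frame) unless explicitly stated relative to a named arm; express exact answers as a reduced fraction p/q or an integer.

class = planetary set [G3 = 38+2·14 = 66; Willis about the carrier]
ring teeth: 38 + 2·14 = 66
38(ω_sun−ω_arm) = −66(ω_ring−ω_arm),  ω_ring = 0, ω_arm = 1
ω_sun = 1 − (66/38)(0−1) = 52/19
ω_out/ω_in = 52/19

52/19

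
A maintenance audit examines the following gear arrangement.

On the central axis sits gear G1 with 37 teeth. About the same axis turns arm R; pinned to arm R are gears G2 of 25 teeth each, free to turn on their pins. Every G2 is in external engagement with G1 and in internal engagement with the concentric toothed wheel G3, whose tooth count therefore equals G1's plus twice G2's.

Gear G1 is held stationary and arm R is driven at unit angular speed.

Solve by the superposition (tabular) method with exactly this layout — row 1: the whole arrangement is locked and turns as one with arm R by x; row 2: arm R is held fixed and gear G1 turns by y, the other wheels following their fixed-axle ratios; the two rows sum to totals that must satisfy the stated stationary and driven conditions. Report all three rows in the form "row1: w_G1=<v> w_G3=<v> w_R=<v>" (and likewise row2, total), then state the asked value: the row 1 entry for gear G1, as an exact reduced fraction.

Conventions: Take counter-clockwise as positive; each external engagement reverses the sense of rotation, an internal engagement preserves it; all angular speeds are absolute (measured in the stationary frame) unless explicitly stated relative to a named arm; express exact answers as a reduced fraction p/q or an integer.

row1: w_G1=1 w_G3=1 w_R=1
row2: w_G1=-1 w_G3=37/87 w_R=0
total: w_G1=0 w_G3=124/87 w_R=1
asked value: 1

class = planetary set [G3 = 37+2·25 = 87; Willis about the carrier]
row 1: whole set turns with the arm by x
superposition row 2 [arm held]: sun y, ring −(37/87)·y, arm 0
boundary: total ω_sun = x + y = 0 and total ω_arm = x = 1  ⇒  y = -1, x = 1
row 2 ring = −(37/87)·(-1) = 37/87
totals (row 1 + row 2): sun 1 + (-1) = 0, ring 1 + 37/87 = 124/87, arm 1 + 0 = 1
asked cell (row1, sun) = 1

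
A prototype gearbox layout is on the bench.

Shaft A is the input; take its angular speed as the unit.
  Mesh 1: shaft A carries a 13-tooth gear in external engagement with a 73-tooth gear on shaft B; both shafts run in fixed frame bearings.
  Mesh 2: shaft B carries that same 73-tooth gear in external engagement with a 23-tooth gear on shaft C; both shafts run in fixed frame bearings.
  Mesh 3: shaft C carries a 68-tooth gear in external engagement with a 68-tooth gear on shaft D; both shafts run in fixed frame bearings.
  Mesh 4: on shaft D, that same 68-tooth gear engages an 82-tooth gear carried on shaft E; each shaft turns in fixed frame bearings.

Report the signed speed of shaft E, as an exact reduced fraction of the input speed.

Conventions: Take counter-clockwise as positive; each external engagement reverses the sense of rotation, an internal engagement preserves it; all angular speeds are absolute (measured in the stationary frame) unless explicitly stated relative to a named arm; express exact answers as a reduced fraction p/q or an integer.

442/943

4-mesh fixed-axis compound train (all bearings frame-fixed)
mesh 1 [13T→73T]: |ω|/ω_in = 1×13/73 = 13/73, sense flips to −
mesh 2 [73T→23T]: |ω|/ω_in = (13/73)×73/23 = 13/23, sense flips to +
mesh 3 [68T→68T]: |ω|/ω_in = (13/23)×68/68 = 13/23, sense flips to −
mesh 4 [68T→82T]: |ω|/ω_in = (13/23)×68/82 = 442/943, sense flips to +
signed output speed (× input speed) = 442/943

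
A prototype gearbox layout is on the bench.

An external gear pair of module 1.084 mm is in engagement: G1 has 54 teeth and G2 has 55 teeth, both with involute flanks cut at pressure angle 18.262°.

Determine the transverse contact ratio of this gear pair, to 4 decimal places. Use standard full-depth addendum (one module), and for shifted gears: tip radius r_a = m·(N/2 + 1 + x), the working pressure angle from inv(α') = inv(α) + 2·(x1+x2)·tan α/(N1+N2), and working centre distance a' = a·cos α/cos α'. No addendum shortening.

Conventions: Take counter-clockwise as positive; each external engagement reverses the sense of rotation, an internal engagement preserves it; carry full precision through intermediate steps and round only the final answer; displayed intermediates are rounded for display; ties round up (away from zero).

class = single-mesh tooth geometry [involute pair 54T × 55T, m = 1.084]
base radii: r_b1 = 27.793874, r_b2 = 28.308575
tip radii: r_a1 = 30.352000, r_a2 = 30.894000
no profile shift: α' = α, a' = a
action lengths: √(r_a1²−r_b1²) = 12.196085, √(r_a2²−r_b2²) = 12.371896
base pitch p_b = π·m·cos α = 3.233964
CR = (12.196085 + 12.371896 − 59.078000·sin 18.26200°)/3.233964 = 1.872358
contact ratio ≈ 1.8724

1.8724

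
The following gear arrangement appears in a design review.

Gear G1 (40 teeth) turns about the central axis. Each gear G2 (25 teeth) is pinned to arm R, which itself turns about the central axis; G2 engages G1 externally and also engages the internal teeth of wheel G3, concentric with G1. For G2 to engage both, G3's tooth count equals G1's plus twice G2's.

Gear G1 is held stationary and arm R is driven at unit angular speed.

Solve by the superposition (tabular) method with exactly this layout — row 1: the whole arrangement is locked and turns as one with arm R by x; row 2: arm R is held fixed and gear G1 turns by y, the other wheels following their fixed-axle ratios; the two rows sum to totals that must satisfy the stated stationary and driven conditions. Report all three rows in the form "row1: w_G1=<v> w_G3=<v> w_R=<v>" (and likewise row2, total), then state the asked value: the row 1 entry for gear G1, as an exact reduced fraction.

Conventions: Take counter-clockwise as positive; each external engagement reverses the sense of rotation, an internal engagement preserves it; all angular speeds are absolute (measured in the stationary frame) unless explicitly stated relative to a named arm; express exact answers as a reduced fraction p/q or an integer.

row1: w_G1=1 w_G3=1 w_R=1
row2: w_G1=-1 w_G3=4/9 w_R=0
total: w_G1=0 w_G3=13/9 w_R=1
asked value: 1

recognized (axles ride arm R): planetary set, 40/25/90 teeth
row 1: whole set turns with the arm by x
row 2 — arm fixed, fixed-axis ratios: sun y, ring −(40/90)·y, arm 0
boundary: total ω_sun = x + y = 0 and total ω_arm = x = 1  ⇒  y = -1, x = 1
row 2 ring = −(40/90)·(-1) = 4/9
totals (row 1 + row 2): sun 1 + (-1) = 0, ring 1 + 4/9 = 13/9, arm 1 + 0 = 1
asked cell (row1, sun) = 1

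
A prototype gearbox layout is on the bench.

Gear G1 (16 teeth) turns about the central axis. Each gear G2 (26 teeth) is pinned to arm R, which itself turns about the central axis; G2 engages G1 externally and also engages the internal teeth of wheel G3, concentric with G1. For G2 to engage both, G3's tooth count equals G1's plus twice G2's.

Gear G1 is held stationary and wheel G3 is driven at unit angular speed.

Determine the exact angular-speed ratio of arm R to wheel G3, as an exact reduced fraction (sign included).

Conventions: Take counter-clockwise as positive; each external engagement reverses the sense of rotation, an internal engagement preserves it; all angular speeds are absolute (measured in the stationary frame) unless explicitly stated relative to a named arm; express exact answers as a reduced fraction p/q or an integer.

17/21

topology: planetary set — G1 16T / G2 26T / G3 68T, arm = carrier (Willis)
ring teeth: 16 + 2·26 = 68
16(ω_sun−ω_arm) = −68(ω_ring−ω_arm),  ω_sun = 0, ω_ring = 1
16(0−ω_arm) = −68(1−ω_arm)  ⇒  84·ω_arm = 68  ⇒  ω_arm = 17/21
ω_out/ω_in = 17/21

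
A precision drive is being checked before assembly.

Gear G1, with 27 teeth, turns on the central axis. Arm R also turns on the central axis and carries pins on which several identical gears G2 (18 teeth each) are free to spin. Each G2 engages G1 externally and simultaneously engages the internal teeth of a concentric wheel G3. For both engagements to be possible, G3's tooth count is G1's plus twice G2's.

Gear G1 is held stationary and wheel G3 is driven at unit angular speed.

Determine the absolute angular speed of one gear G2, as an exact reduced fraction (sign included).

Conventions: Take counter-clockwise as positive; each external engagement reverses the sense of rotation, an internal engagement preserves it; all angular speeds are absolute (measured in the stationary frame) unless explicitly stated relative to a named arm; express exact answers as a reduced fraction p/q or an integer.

7/4

recognized (axles ride arm R): planetary set, 27/18/63 teeth
ring teeth: 27 + 2·18 = 63
27(ω_sun−ω_arm) = −63(ω_ring−ω_arm),  ω_sun = 0, ω_ring = 1
27(0−ω_arm) = −63(1−ω_arm)  ⇒  90·ω_arm = 63  ⇒  ω_arm = 7/10
sun–planet mesh: 27·(0−7/10) = −18·(ω_p−ω_arm)  ⇒  ω_p−ω_arm = 21/20
ω_p = 7/10 + 21/20 = 7/4
exact speed ratio = 7/4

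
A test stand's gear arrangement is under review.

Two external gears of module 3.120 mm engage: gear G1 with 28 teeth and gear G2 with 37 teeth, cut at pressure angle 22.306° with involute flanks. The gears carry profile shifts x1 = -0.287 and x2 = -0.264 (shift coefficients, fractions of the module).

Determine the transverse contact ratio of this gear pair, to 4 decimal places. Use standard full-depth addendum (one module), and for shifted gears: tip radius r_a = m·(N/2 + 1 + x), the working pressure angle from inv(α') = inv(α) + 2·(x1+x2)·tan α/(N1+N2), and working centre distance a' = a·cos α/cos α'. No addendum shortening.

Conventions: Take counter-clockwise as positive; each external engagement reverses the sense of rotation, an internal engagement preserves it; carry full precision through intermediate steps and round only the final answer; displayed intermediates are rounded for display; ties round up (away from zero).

recognized (one external pair, fixed centres): single-mesh tooth geometry, m = 3.120, N1 = 28, N2 = 37
base radii: r_b1 = 40.411425, r_b2 = 53.400811
tip radii: r_a1 = 45.904560, r_a2 = 60.016320
inv(α') = inv(22.306°) + 2·(-0.287-0.264)·tan α/(28+37) = 0.01398373  ⇒  α' = 19.59290°
a' = a·cos α / cos α' = 101.4000·cos 22.306°/cos 19.59290° = 99.577891
action lengths: √(r_a1²−r_b1²) = 21.774880, √(r_a2²−r_b2²) = 27.391824
base pitch p_b = π·m·cos α = 9.068302
CR = (21.774880 + 27.391824 − 99.577891·sin 19.59290°)/9.068302 = 1.739551
contact ratio ≈ 1.7396

1.7396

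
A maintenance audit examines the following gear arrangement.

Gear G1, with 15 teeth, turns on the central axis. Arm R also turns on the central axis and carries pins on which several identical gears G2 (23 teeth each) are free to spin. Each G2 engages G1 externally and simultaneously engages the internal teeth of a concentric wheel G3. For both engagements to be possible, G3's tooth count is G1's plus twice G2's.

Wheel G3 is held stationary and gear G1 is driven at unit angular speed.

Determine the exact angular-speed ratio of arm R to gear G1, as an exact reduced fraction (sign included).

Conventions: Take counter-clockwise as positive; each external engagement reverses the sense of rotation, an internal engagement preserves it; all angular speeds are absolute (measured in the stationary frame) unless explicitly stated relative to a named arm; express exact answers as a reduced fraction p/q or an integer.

15/76

recognized (axles ride arm R): planetary set, 15/23/61 teeth
ring teeth: 15 + 2·23 = 61
15(ω_sun−ω_arm) = −61(ω_ring−ω_arm),  ω_ring = 0, ω_sun = 1
15(1−ω_arm) = −61(0−ω_arm)  ⇒  76·ω_arm = 15  ⇒  ω_arm = 15/76
ω_out/ω_in = 15/76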